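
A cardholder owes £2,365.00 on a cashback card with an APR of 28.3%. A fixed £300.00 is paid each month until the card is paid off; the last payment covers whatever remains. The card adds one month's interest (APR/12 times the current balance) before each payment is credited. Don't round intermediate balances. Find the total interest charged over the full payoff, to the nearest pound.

£283

Monthly rate r = 28.3%/12 = 2.35833% = 0.0235833.
Payoff takes n = ⌈−ln(1 − rB₀/P)/ln(1+r)⌉ = ⌈8.824⌉ = 9 payments; the last is £247.80.
Total paid = 8·£300.00 + £247.80 = £2,647.80.
Total interest = total paid − principal = £2,647.80 − £2,365.00 = £282.80.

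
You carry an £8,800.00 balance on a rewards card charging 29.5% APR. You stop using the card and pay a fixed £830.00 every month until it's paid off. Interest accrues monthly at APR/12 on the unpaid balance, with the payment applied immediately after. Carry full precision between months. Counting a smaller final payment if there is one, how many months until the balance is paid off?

13 payments

Monthly rate r = 29.5%/12 = 2.45833% = 0.0245833.
Recurrence: B ← B·(1+r) − £830.00.
Month 1: interest £216.33; balance after payment £8,186.33.
Month 2: interest £201.25; balance after payment £7,557.58.
Closed form: n = −ln(1 − rB₀/P)/ln(1+r) = −ln(0.73936)/ln(1.02458) ≈ 12.434, so the balance reaches zero during payment 13.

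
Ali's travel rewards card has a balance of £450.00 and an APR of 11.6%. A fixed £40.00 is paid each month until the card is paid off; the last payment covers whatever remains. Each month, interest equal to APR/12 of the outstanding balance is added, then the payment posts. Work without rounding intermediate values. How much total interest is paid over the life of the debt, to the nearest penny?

£28.71

Monthly rate r = 11.6%/12 = 0.966667% = 0.00966667.
Payoff takes n = ⌈−ln(1 − rB₀/P)/ln(1+r)⌉ = ⌈11.968⌉ = 12 payments; the last is £38.71.
Total paid = 11·£40.00 + £38.71 = £478.71.
Total interest = total paid − principal = £478.71 − £450.00 = £28.71.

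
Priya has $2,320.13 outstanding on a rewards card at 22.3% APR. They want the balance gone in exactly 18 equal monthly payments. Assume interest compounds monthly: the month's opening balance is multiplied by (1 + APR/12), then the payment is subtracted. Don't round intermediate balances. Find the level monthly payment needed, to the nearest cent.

Monthly rate r = 22.3%/12 = 1.85833% = 0.0185833.
Level-payment amortization: P = B₀·r / (1 − (1+r)^(−n)) = 2320.13·0.0185833 / (1 − 1.01858^(−18)).
Denominator 1 − (1+r)^(−18) = 0.282103531.
P = 43.1157 / 0.282103531 ≈ 152.84.

$152.84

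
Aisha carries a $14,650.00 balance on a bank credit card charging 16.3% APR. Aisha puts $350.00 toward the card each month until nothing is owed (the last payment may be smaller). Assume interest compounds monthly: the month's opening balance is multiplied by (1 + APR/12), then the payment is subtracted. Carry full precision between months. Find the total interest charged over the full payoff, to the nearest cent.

$7,157.58

Monthly rate r = 16.3%/12 = 1.35833% = 0.0135833.
Payoff takes n = ⌈−ln(1 − rB₀/P)/ln(1+r)⌉ = ⌈62.306⌉ = 63 payments; the last is $107.58.
Total paid = 62·$350.00 + $107.58 = $21,807.58.
Total interest = total paid − principal = $21,807.58 − $14,650.00 = $7,157.58.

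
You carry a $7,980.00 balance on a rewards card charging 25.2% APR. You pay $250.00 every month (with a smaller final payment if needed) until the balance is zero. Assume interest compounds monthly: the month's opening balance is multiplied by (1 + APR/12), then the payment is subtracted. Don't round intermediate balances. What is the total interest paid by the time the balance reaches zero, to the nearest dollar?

$5,369

Monthly rate r = 25.2%/12 = 2.1% = 0.021.
Payoff takes n = ⌈−ln(1 − rB₀/P)/ln(1+r)⌉ = ⌈53.393⌉ = 54 payments; the last is $98.76.
Total paid = 53·$250.00 + $98.76 = $13,348.76.
Total interest = total paid − principal = $13,348.76 − $7,980.00 = $5,368.76.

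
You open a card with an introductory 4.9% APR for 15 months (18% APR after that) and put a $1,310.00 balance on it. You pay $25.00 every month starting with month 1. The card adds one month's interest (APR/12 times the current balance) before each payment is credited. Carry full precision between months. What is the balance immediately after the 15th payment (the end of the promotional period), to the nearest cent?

Promo months 1–15 at r₀ = 4.9%/12 = 0.00408333; months 16+ at r₁ = 18%/12 = 0.015.
After month 15: iterate B ← B·(1+r₀) − $25.00 for 15 months → $1,006.66.

$1,006.66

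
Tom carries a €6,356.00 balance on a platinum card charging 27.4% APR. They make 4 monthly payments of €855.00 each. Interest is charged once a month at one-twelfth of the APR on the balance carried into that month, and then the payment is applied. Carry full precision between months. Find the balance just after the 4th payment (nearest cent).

€3,417.77

Monthly rate r = 27.4%/12 = 2.28333% = 0.0228333.
Each month: B ← B·(1+r) − €855.00.
Month 1: interest €145.13; balance after payment €5,646.13.
Month 2: interest €128.92; balance after payment €4,920.05.
Month 3: interest €112.34; balance after payment €4,177.39.
Month 4: interest €95.38; balance after payment €3,417.77.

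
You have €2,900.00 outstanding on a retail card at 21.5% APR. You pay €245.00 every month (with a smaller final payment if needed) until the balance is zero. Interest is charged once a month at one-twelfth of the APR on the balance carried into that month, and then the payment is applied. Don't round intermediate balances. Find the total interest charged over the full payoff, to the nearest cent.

€388.97

Monthly rate r = 21.5%/12 = 1.79167% = 0.0179167.
Payoff takes n = ⌈−ln(1 − rB₀/P)/ln(1+r)⌉ = ⌈13.422⌉ = 14 payments; the last is €103.97.
Total paid = 13·€245.00 + €103.97 = €3,288.97.
Total interest = total paid − principal = €3,288.97 − €2,900.00 = €388.97.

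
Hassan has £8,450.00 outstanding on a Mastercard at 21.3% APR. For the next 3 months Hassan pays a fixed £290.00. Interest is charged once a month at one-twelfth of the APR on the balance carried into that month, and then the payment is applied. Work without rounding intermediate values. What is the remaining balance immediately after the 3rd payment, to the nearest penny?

Monthly rate r = 21.3%/12 = 1.775% = 0.01775.
Each month: B ← B·(1+r) − £290.00.
Month 1: interest £149.99; balance after payment £8,309.99.
Month 2: interest £147.50; balance after payment £8,167.49.
Month 3: interest £144.97; balance after payment £8,022.46.

£8,022.46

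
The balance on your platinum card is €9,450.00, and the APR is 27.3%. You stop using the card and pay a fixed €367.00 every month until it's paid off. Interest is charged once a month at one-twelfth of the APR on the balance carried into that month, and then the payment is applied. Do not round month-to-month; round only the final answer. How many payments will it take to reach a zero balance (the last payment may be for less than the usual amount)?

Monthly rate r = 27.3%/12 = 2.275% = 0.02275.
Recurrence: B ← B·(1+r) − €367.00.
Month 1: interest €214.99; balance after payment €9,297.99.
Month 2: interest €211.53; balance after payment €9,142.52.
Closed form: n = −ln(1 − rB₀/P)/ln(1+r) = −ln(0.4142)/ln(1.02275) ≈ 39.182, so the balance reaches zero during payment 40.

40 payments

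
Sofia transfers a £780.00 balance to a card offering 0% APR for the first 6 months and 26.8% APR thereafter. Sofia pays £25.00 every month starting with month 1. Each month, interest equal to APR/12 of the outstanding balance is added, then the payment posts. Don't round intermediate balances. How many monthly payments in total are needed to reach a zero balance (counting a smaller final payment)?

Promo months 1–6 at r₀ = 0%/12 = 0; months 7+ at r₁ = 26.8%/12 = 0.0223333.
After month 6 (no interest yet): B = £780.00 − 6·£25.00 = £630.00.
Then at r₁ with £25.00/mo: n₂ = −ln(1 − r₁·B/P)/ln(1+r₁) ≈ 37.46 → 38 more payments.

44 months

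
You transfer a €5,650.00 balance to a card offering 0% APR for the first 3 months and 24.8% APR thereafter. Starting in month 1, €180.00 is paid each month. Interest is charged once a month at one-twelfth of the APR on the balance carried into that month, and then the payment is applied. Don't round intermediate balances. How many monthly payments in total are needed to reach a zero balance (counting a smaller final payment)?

47 payments

Promo months 1–3 at r₀ = 0%/12 = 0; months 4+ at r₁ = 24.8%/12 = 0.0206667.
After month 3 (no interest yet): B = €5,650.00 − 3·€180.00 = €5,110.00.
Then at r₁ with €180.00/mo: n₂ = −ln(1 − r₁·B/P)/ln(1+r₁) ≈ 43.19 → 44 more payments.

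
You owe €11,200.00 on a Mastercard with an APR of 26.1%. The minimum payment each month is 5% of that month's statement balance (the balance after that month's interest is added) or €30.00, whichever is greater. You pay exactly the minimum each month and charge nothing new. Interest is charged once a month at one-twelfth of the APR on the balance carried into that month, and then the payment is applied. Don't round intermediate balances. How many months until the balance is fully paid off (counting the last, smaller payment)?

125 months

Monthly rate r = 26.1%/12 = 2.175% = 0.02175.
While 5% of the post-interest balance exceeds €30.00, each month B ← (B·(1+r))·(1 − 0.05), i.e. B shrinks by the factor (1+r)·0.95 = 0.97066.
This holds for months 1–100. Entering month 101 the balance is €570.22; 5% of the post-interest balance is now below €30.00, so the flat €30.00 minimum applies from here.
From month 101 a fixed €30.00 at rate r clears €570.22 in 25 more payments. Total: 100 + 25 = 125 months.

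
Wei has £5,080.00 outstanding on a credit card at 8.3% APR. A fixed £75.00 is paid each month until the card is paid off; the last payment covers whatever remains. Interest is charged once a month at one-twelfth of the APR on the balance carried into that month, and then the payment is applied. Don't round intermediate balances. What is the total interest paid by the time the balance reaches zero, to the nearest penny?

Monthly rate r = 8.3%/12 = 0.691667% = 0.00691667.
Payoff takes n = ⌈−ln(1 − rB₀/P)/ln(1+r)⌉ = ⌈91.694⌉ = 92 payments; the last is £52.08.
Total paid = 91·£75.00 + £52.08 = £6,877.08.
Total interest = total paid − principal = £6,877.08 − £5,080.00 = £1,797.08.

£1,797.08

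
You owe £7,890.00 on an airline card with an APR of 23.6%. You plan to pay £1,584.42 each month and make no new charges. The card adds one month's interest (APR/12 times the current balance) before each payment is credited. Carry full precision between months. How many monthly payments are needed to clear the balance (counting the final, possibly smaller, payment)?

6 payments

Monthly rate r = 23.6%/12 = 1.96667% = 0.0196667.
Recurrence: B ← B·(1+r) − £1,584.42.
Month 1: interest £155.17; balance after payment £6,460.75.
Month 2: interest £127.06; balance after payment £5,003.39.
Month 3: interest £98.40; balance after payment £3,517.37.
Month 4: interest £69.17; balance after payment £2,002.13.
Month 5: interest £39.38; balance after payment £457.08.
Month 6: interest £8.99; balance after payment £0.00.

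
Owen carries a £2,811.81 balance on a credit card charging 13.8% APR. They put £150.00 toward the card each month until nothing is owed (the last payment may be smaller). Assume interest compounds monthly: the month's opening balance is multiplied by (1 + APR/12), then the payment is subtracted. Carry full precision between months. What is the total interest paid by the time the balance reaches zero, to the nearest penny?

£373.48

Monthly rate r = 13.8%/12 = 1.15% = 0.0115.
Payoff takes n = ⌈−ln(1 − rB₀/P)/ln(1+r)⌉ = ⌈21.234⌉ = 22 payments; the last is £35.29.
Total paid = 21·£150.00 + £35.29 = £3,185.29.
Total interest = total paid − principal = £3,185.29 − £2,811.81 = £373.48.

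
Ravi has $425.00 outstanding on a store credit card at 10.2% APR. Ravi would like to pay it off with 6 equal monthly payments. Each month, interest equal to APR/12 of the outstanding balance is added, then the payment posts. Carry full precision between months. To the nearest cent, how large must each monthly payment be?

$72.96

Monthly rate r = 10.2%/12 = 0.85% = 0.0085.
Level-payment amortization: P = B₀·r / (1 − (1+r)^(−n)) = 425.00·0.0085 / (1 − 1.0085^(−6)).
Denominator 1 − (1+r)^(−6) = 0.0495164943.
P = 3.6125 / 0.0495164943 ≈ 72.96.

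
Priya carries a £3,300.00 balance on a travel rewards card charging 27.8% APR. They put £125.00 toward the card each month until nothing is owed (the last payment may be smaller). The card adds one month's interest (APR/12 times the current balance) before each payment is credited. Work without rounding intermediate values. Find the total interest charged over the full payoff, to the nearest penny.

£1,861.98

Monthly rate r = 27.8%/12 = 2.31667% = 0.0231667.
Payoff takes n = ⌈−ln(1 − rB₀/P)/ln(1+r)⌉ = ⌈41.293⌉ = 42 payments; the last is £36.98.
Total paid = 41·£125.00 + £36.98 = £5,161.98.
Total interest = total paid − principal = £5,161.98 − £3,300.00 = £1,861.98.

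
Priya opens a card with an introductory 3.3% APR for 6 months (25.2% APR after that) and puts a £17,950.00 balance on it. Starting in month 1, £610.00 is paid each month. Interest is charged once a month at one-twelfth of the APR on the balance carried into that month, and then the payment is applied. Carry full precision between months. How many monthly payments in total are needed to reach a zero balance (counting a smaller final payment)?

Promo months 1–6 at r₀ = 3.3%/12 = 0.00275; months 7+ at r₁ = 25.2%/12 = 0.021.
After month 6: iterate B ← B·(1+r₀) − £610.00 for 6 months → £14,562.96.
Then at r₁ with £610.00/mo: n₂ = −ln(1 − r₁·B/P)/ln(1+r₁) ≈ 33.48 → 34 more payments.

40 months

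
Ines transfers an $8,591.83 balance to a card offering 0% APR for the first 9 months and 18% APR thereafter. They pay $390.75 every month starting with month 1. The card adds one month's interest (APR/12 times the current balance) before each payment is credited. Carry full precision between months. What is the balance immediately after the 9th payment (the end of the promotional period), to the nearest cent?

Promo months 1–9 at r₀ = 0%/12 = 0; months 10+ at r₁ = 18%/12 = 0.015.
After month 9 (no interest yet): B = $8,591.83 − 9·$390.75 = $5,075.08.

$5,075.08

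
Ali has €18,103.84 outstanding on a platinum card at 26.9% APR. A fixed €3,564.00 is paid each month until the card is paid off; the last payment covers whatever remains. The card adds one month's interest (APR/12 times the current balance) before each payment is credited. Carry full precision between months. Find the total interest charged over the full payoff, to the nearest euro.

Monthly rate r = 26.9%/12 = 2.24167% = 0.0224167.
Payoff takes n = ⌈−ln(1 − rB₀/P)/ln(1+r)⌉ = ⌈5.453⌉ = 6 payments; the last is €1,624.59.
Total paid = 5·€3,564.00 + €1,624.59 = €19,444.59.
Total interest = total paid − principal = €19,444.59 − €18,103.84 = €1,340.75.

€1,341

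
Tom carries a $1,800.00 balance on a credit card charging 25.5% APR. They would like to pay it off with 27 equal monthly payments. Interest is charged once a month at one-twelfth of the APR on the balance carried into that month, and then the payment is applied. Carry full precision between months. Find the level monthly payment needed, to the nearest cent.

Monthly rate r = 25.5%/12 = 2.125% = 0.02125.
Level-payment amortization: P = B₀·r / (1 − (1+r)^(−n)) = 1800.00·0.02125 / (1 − 1.02125^(−27)).
Denominator 1 − (1+r)^(−27) = 0.433194413.
P = 38.25 / 0.433194413 ≈ 88.30.

$88.30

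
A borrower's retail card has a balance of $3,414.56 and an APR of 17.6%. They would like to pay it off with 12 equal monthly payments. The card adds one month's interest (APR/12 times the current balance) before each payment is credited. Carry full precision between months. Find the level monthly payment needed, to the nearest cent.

$312.40

Monthly rate r = 17.6%/12 = 1.46667% = 0.0146667.
Level-payment amortization: P = B₀·r / (1 − (1+r)^(−n)) = 3414.56·0.0146667 / (1 − 1.01467^(−12)).
Denominator 1 − (1+r)^(−12) = 0.160309423.
P = 50.0802 / 0.160309423 ≈ 312.40.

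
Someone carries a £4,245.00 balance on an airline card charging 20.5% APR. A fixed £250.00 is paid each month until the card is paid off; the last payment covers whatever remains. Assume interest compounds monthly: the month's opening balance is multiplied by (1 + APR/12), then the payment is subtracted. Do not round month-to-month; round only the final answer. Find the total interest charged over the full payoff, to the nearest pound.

Monthly rate r = 20.5%/12 = 1.70833% = 0.0170833.
Payoff takes n = ⌈−ln(1 − rB₀/P)/ln(1+r)⌉ = ⌈20.225⌉ = 21 payments; the last is £56.67.
Total paid = 20·£250.00 + £56.67 = £5,056.67.
Total interest = total paid − principal = £5,056.67 − £4,245.00 = £811.67.

£812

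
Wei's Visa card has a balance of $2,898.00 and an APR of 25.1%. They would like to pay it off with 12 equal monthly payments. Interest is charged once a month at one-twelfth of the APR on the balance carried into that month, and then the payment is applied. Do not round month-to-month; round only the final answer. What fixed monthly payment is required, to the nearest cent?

$275.58

Monthly rate r = 25.1%/12 = 2.09167% = 0.0209167.
Level-payment amortization: P = B₀·r / (1 − (1+r)^(−n)) = 2898.00·0.0209167 / (1 − 1.02092^(−12)).
Denominator 1 − (1+r)^(−12) = 0.219960717.
P = 60.6165 / 0.219960717 ≈ 275.58.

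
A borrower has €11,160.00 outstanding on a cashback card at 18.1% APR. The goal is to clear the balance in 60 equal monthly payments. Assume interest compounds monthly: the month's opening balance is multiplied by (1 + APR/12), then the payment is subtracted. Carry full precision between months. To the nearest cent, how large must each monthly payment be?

Monthly rate r = 18.1%/12 = 1.50833% = 0.0150833.
Level-payment amortization: P = B₀·r / (1 − (1+r)^(−n)) = 11160.00·0.0150833 / (1 − 1.01508^(−60)).
Denominator 1 − (1+r)^(−60) = 0.592715229.
P = 168.33 / 0.592715229 ≈ 284.00.

€284.00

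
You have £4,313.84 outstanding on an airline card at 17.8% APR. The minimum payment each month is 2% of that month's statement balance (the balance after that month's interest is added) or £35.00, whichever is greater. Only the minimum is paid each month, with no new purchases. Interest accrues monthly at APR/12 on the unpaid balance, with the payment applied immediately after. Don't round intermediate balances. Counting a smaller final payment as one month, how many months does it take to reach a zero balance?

Monthly rate r = 17.8%/12 = 1.48333% = 0.0148333.
While 2% of the post-interest balance exceeds £35.00, each month B ← (B·(1+r))·(1 − 0.02), i.e. B shrinks by the factor (1+r)·0.98 = 0.99454.
This holds for months 1–168. Entering month 169 the balance is £1,718.53; 2% of the post-interest balance is now below £35.00, so the flat £35.00 minimum applies from here.
From month 169 a fixed £35.00 at rate r clears £1,718.53 in 89 more payments. Total: 168 + 89 = 257 months.

257 months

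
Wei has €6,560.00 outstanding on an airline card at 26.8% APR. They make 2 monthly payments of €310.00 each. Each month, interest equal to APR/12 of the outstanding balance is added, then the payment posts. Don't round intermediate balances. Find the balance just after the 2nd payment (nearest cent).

Monthly rate r = 26.8%/12 = 2.23333% = 0.0223333.
Each month: B ← B·(1+r) − €310.00.
Month 1: interest €146.51; balance after payment €6,396.51.
Month 2: interest €142.86; balance after payment €6,229.36.

€6,229.36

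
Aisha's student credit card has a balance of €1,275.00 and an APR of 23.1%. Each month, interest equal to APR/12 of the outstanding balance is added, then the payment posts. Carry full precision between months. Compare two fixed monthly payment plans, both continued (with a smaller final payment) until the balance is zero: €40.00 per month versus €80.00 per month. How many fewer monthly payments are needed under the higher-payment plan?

30 fewer payments

Monthly rate r = 23.1%/12 = 1.925% = 0.01925.
At €40.00/mo: n = ⌈−ln(1 − rB₀/P)/ln(1+r)⌉ = 50 payments (last €34.83); total interest = total paid − €1,275.00 = €719.83.
At €80.00/mo: 20 payments (last €17.58); total interest €262.58.
Payments saved = 50 − 20 = 30.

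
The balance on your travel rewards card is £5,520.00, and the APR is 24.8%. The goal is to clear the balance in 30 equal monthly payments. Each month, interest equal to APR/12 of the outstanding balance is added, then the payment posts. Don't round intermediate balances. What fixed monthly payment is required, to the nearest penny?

Monthly rate r = 24.8%/12 = 2.06667% = 0.0206667.
Level-payment amortization: P = B₀·r / (1 − (1+r)^(−n)) = 5520.00·0.0206667 / (1 − 1.02067^(−30)).
Denominator 1 − (1+r)^(−30) = 0.458645127.
P = 114.08 / 0.458645127 ≈ 248.73.

£248.73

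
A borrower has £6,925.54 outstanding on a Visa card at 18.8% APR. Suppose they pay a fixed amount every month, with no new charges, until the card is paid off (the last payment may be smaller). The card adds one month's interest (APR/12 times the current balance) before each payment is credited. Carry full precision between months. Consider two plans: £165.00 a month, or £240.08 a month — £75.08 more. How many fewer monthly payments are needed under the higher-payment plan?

Monthly rate r = 18.8%/12 = 1.56667% = 0.0156667.
At £165.00/mo: n = ⌈−ln(1 − rB₀/P)/ln(1+r)⌉ = 69 payments (last £155.39); total interest = total paid − £6,925.54 = £4,449.85.
At £240.08/mo: 39 payments (last £164.73); total interest £2,362.23.
Payments saved = 69 − 39 = 30.

30 fewer payments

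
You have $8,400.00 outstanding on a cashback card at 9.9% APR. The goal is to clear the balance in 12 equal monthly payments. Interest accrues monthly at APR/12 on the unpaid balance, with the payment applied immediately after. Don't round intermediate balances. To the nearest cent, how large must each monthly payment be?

$738.10

Monthly rate r = 9.9%/12 = 0.825% = 0.00825.
Level-payment amortization: P = B₀·r / (1 − (1+r)^(−n)) = 8400.00·0.00825 / (1 − 1.00825^(−12)).
Denominator 1 − (1+r)^(−12) = 0.0938893564.
P = 69.3 / 0.0938893564 ≈ 738.10.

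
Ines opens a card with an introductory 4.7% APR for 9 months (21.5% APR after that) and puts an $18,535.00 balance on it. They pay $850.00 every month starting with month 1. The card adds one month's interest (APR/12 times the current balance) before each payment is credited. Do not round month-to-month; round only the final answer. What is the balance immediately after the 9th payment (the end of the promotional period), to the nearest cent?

Promo months 1–9 at r₀ = 4.7%/12 = 0.00391667; months 10+ at r₁ = 21.5%/12 = 0.0179167.
After month 9: iterate B ← B·(1+r₀) − $850.00 for 9 months → $11,427.74.

$11,427.74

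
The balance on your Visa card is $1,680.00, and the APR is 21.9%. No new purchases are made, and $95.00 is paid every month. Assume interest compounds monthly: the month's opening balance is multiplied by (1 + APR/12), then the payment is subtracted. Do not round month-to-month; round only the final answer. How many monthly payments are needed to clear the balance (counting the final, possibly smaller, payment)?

Monthly rate r = 21.9%/12 = 1.825% = 0.01825.
Recurrence: B ← B·(1+r) − $95.00.
Month 1: interest $30.66; balance after payment $1,615.66.
Month 2: interest $29.49; balance after payment $1,550.15.
Closed form: n = −ln(1 − rB₀/P)/ln(1+r) = −ln(0.67726)/ln(1.01825) ≈ 21.547, so the balance reaches zero during payment 22.

22 payments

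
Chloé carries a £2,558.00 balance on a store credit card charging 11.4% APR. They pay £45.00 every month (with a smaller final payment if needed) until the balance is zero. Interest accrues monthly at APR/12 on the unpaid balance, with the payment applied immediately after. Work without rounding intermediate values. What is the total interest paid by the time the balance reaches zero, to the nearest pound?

Monthly rate r = 11.4%/12 = 0.95% = 0.0095.
Payoff takes n = ⌈−ln(1 − rB₀/P)/ln(1+r)⌉ = ⌈82.133⌉ = 83 payments; the last is £5.99.
Total paid = 82·£45.00 + £5.99 = £3,695.99.
Total interest = total paid − principal = £3,695.99 − £2,558.00 = £1,137.99.

£1,138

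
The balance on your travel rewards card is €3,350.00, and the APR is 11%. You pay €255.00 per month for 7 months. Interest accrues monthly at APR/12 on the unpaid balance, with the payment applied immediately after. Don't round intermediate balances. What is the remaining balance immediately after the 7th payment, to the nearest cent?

€1,736.12

Monthly rate r = 11%/12 = 0.916667% = 0.00916667.
Each month: B ← B·(1+r) − €255.00.
Month 1: interest €30.71; balance after payment €3,125.71.
Month 2: interest €28.65; balance after payment €2,899.36.
Month 3: interest €26.58; balance after payment €2,670.94.
Month 4: interest €24.48; balance after payment €2,440.42.
Month 5: interest €22.37; balance after payment €2,207.79.
Month 6: interest €20.24; balance after payment €1,973.03.
Month 7: interest €18.09; balance after payment €1,736.12.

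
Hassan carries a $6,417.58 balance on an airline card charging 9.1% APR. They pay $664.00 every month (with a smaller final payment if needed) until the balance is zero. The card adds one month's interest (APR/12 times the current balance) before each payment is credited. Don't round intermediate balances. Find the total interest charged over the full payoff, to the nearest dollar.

Monthly rate r = 9.1%/12 = 0.758333% = 0.00758333.
Payoff takes n = ⌈−ln(1 − rB₀/P)/ln(1+r)⌉ = ⌈10.076⌉ = 11 payments; the last is $50.34.
Total paid = 10·$664.00 + $50.34 = $6,690.34.
Total interest = total paid − principal = $6,690.34 − $6,417.58 = $272.76.

$273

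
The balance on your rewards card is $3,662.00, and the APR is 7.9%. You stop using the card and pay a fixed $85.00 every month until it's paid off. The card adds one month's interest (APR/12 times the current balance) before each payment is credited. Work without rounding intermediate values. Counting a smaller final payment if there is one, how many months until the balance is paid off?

51 months

Monthly rate r = 7.9%/12 = 0.658333% = 0.00658333.
Recurrence: B ← B·(1+r) − $85.00.
Month 1: interest $24.11; balance after payment $3,601.11.
Month 2: interest $23.71; balance after payment $3,539.82.
Closed form: n = −ln(1 − rB₀/P)/ln(1+r) = −ln(0.71637)/ln(1.00658) ≈ 50.833, so the balance reaches zero during payment 51.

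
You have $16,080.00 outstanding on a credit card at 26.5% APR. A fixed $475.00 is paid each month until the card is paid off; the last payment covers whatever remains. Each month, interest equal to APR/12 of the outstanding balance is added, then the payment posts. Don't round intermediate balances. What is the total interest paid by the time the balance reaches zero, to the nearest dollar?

$13,857

Monthly rate r = 26.5%/12 = 2.20833% = 0.0220833.
Payoff takes n = ⌈−ln(1 − rB₀/P)/ln(1+r)⌉ = ⌈63.025⌉ = 64 payments; the last is $12.00.
Total paid = 63·$475.00 + $12.00 = $29,937.00.
Total interest = total paid − principal = $29,937.00 − $16,080.00 = $13,857.00.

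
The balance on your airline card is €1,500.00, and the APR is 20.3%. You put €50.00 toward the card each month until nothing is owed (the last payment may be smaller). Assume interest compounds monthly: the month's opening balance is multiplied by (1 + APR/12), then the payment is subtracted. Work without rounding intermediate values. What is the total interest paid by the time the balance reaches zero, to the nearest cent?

€611.11

Monthly rate r = 20.3%/12 = 1.69167% = 0.0169167.
Payoff takes n = ⌈−ln(1 − rB₀/P)/ln(1+r)⌉ = ⌈42.221⌉ = 43 payments; the last is €11.11.
Total paid = 42·€50.00 + €11.11 = €2,111.11.
Total interest = total paid − principal = €2,111.11 − €1,500.00 = €611.11.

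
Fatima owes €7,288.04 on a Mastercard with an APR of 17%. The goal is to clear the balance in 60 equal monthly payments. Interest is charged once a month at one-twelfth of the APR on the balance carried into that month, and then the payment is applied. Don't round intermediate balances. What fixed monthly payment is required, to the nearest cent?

Monthly rate r = 17%/12 = 1.41667% = 0.0141667.
Level-payment amortization: P = B₀·r / (1 − (1+r)^(−n)) = 7288.04·0.0141667 / (1 − 1.01417^(−60)).
Denominator 1 − (1+r)^(−60) = 0.570028105.
P = 103.247 / 0.570028105 ≈ 181.13.

€181.13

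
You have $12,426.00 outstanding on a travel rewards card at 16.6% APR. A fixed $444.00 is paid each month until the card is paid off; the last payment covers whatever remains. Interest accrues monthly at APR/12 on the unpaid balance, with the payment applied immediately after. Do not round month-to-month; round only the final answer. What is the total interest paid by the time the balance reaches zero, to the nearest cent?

$3,398.48

Monthly rate r = 16.6%/12 = 1.38333% = 0.0138333.
Payoff takes n = ⌈−ln(1 − rB₀/P)/ln(1+r)⌉ = ⌈35.639⌉ = 36 payments; the last is $284.48.
Total paid = 35·$444.00 + $284.48 = $15,824.48.
Total interest = total paid − principal = $15,824.48 − $12,426.00 = $3,398.48.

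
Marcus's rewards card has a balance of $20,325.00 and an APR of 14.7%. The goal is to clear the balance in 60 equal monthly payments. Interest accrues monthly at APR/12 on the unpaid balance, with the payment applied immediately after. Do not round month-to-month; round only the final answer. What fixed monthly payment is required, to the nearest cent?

Monthly rate r = 14.7%/12 = 1.225% = 0.01225.
Level-payment amortization: P = B₀·r / (1 − (1+r)^(−n)) = 20325.00·0.01225 / (1 − 1.01225^(−60)).
Denominator 1 − (1+r)^(−60) = 0.518348548.
P = 248.981 / 0.518348548 ≈ 480.34.

$480.34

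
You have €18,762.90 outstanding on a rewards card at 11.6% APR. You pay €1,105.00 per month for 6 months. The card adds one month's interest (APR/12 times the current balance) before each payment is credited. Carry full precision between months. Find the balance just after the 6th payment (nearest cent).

€13,085.48

Monthly rate r = 11.6%/12 = 0.966667% = 0.00966667.
Each month: B ← B·(1+r) − €1,105.00.
Month 1: interest €181.37; balance after payment €17,839.27.
Month 2: interest €172.45; balance after payment €16,906.72.
Month 3: interest €163.43; balance after payment €15,965.15.
Month 4: interest €154.33; balance after payment €15,014.48.
Month 5: interest €145.14; balance after payment €14,054.62.
Month 6: interest €135.86; balance after payment €13,085.48.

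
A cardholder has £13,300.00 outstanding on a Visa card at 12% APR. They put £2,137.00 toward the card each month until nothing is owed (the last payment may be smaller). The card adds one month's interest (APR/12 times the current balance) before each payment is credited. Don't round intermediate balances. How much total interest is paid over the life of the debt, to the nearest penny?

£503.08

Monthly rate r = 12%/12 = 1% = 0.01.
Payoff takes n = ⌈−ln(1 − rB₀/P)/ln(1+r)⌉ = ⌈6.458⌉ = 7 payments; the last is £981.08.
Total paid = 6·£2,137.00 + £981.08 = £13,803.08.
Total interest = total paid − principal = £13,803.08 − £13,300.00 = £503.08.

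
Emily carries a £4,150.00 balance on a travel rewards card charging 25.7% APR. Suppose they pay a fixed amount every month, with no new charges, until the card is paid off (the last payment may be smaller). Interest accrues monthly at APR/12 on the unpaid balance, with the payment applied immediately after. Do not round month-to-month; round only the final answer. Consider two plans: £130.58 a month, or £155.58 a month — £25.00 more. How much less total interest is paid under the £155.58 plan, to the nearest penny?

Monthly rate r = 25.7%/12 = 2.14167% = 0.0214167.
At £130.58/mo: n = ⌈−ln(1 − rB₀/P)/ln(1+r)⌉ = 54 payments (last £113.33); total interest = total paid − £4,150.00 = £2,884.07.
At £155.58/mo: 40 payments (last £150.64); total interest £2,068.26.
Interest saved = £2,884.07 − £2,068.26 = £815.81.

£815.81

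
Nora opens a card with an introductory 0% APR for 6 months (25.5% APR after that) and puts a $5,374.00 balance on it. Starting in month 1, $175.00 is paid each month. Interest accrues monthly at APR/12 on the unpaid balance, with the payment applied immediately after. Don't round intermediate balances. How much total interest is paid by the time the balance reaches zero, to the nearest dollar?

$1,873

Promo months 1–6 at r₀ = 0%/12 = 0; months 7+ at r₁ = 25.5%/12 = 0.02125.
After month 6 (no interest yet): B = $5,374.00 − 6·$175.00 = $4,324.00.
Then at r₁ with $175.00/mo: n₂ = −ln(1 − r₁·B/P)/ln(1+r₁) ≈ 35.41 → 36 more payments.
Total paid = 41·$175.00 + $72.04 = $7,247.04; interest = $7,247.04 − $5,374.00 = $1,873.04.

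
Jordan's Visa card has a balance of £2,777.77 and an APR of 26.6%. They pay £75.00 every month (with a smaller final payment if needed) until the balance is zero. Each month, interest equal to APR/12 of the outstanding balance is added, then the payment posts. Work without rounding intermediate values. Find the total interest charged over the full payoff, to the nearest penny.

£3,107.23

Monthly rate r = 26.6%/12 = 2.21667% = 0.0221667.
Payoff takes n = ⌈−ln(1 − rB₀/P)/ln(1+r)⌉ = ⌈78.464⌉ = 79 payments; the last is £35.00.
Total paid = 78·£75.00 + £35.00 = £5,885.00.
Total interest = total paid − principal = £5,885.00 − £2,777.77 = £3,107.23.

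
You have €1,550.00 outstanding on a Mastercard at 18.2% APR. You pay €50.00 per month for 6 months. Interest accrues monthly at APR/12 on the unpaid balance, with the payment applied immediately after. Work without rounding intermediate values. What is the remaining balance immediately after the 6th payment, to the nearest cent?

Monthly rate r = 18.2%/12 = 1.51667% = 0.0151667.
Each month: B ← B·(1+r) − €50.00.
Month 1: interest €23.51; balance after payment €1,523.51.
Month 2: interest €23.11; balance after payment €1,496.61.
Month 3: interest €22.70; balance after payment €1,469.31.
Month 4: interest €22.28; balance after payment €1,441.60.
Month 5: interest €21.86; balance after payment €1,413.46.
Month 6: interest €21.44; balance after payment €1,384.90.

€1,384.90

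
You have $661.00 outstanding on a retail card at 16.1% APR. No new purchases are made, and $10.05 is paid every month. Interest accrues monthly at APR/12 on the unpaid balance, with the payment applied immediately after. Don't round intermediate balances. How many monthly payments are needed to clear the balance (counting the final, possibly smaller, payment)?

161 months

Monthly rate r = 16.1%/12 = 1.34167% = 0.0134167.
Recurrence: B ← B·(1+r) − $10.05.
Month 1: interest $8.87; balance after payment $659.82.
Month 2: interest $8.85; balance after payment $658.62.
Closed form: n = −ln(1 − rB₀/P)/ln(1+r) = −ln(0.11757)/ln(1.01342) ≈ 160.625, so the balance reaches zero during payment 161.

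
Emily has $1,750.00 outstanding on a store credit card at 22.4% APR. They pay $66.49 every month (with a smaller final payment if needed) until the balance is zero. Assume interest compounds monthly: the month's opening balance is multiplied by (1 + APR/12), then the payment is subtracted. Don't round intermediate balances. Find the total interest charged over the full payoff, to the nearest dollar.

Monthly rate r = 22.4%/12 = 1.86667% = 0.0186667.
Payoff takes n = ⌈−ln(1 − rB₀/P)/ln(1+r)⌉ = ⌈36.546⌉ = 37 payments; the last is $36.45.
Total paid = 36·$66.49 + $36.45 = $2,430.09.
Total interest = total paid − principal = $2,430.09 − $1,750.00 = $680.09.

$680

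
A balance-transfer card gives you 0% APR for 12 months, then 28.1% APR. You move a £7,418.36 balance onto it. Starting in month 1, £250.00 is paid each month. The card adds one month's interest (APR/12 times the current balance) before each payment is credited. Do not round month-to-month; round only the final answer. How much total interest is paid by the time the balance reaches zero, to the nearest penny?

Promo months 1–12 at r₀ = 0%/12 = 0; months 13+ at r₁ = 28.1%/12 = 0.0234167.
After month 12 (no interest yet): B = £7,418.36 − 12·£250.00 = £4,418.36.
Then at r₁ with £250.00/mo: n₂ = −ln(1 − r₁·B/P)/ln(1+r₁) ≈ 23.08 → 24 more payments.
Total paid = 35·£250.00 + £19.76 = £8,769.76; interest = £8,769.76 − £7,418.36 = £1,351.40.

£1,351.40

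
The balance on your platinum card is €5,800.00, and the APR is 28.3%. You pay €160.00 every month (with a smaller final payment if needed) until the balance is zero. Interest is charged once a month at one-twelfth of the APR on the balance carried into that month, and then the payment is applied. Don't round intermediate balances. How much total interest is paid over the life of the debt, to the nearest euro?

€7,450

Monthly rate r = 28.3%/12 = 2.35833% = 0.0235833.
Payoff takes n = ⌈−ln(1 − rB₀/P)/ln(1+r)⌉ = ⌈82.812⌉ = 83 payments; the last is €130.16.
Total paid = 82·€160.00 + €130.16 = €13,250.16.
Total interest = total paid − principal = €13,250.16 − €5,800.00 = €7,450.16.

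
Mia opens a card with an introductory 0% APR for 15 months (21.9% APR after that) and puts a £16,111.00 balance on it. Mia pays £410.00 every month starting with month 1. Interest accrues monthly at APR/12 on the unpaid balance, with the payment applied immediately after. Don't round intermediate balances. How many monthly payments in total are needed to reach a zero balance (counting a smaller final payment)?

Promo months 1–15 at r₀ = 0%/12 = 0; months 16+ at r₁ = 21.9%/12 = 0.01825.
After month 15 (no interest yet): B = £16,111.00 − 15·£410.00 = £9,961.00.
Then at r₁ with £410.00/mo: n₂ = −ln(1 − r₁·B/P)/ln(1+r₁) ≈ 32.40 → 33 more payments.

48 months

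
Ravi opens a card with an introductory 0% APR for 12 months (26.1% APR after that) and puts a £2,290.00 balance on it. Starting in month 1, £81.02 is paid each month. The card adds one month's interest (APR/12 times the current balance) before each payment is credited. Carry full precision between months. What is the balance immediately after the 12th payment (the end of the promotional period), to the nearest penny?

£1,317.76

Promo months 1–12 at r₀ = 0%/12 = 0; months 13+ at r₁ = 26.1%/12 = 0.02175.
After month 12 (no interest yet): B = £2,290.00 − 12·£81.02 = £1,317.76.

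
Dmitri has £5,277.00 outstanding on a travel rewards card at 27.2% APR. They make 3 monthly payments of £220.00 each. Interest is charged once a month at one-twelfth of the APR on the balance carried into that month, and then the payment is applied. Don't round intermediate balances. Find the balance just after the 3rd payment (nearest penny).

£4,968.96

Monthly rate r = 27.2%/12 = 2.26667% = 0.0226667.
Each month: B ← B·(1+r) − £220.00.
Month 1: interest £119.61; balance after payment £5,176.61.
Month 2: interest £117.34; balance after payment £5,073.95.
Month 3: interest £115.01; balance after payment £4,968.96.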